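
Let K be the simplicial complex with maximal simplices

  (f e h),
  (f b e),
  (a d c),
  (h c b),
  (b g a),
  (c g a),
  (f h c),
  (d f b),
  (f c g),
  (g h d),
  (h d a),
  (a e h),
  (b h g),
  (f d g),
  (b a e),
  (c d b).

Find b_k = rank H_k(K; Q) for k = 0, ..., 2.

b_0 = 1, b_1 = 2, b_2 = 1.

We work with the vertex ordering a < b < c < d < e < f < g < h. The simplices of K, each written with vertices in increasing order, are:

  0-simplices (8): a, b, c, d, e, f, g, h
  1-simplices (24): ab, ac, ad, ae, ag, ah, bc, bd, be, bf, bg, bh, cd, cf, cg, ch, df, dg, dh, ef, eh, fg, fh, gh
  2-simplices (16): abe, abg, acd, acg, adh, aeh, bcd, bch, bdf, bef, bgh, cfg, cfh, dfg, dgh, efh

giving chain groups C_0 ≅ Z^8, C_1 ≅ Z^24, C_2 ≅ Z^16.

Boundary ∂_1: C_1 → C_0 is given by ∂[p,q] = [q] − [p]. For instance
  ∂cf = f − c.
The resulting 8×24 matrix has rank 7, and its Smith normal form has invariant factors (1,1,1,1,1,1,1).

The boundary map ∂_2: C_2 → C_1 maps a triangle to the signed sum of its edges. For instance
  ∂bcd = cd − bd + bc,
  ∂aeh = eh − ah + ae.
This gives a 24×16 integer matrix of rank 15; reducing to Smith normal form yields diagonal entries (1,1,1,1,1,1,1,1,1,1,1,1,1,1,1).

Reading off H_k = ker ∂_k / im ∂_{k+1}:

  H_0: rank C_0 − rank ∂_1 = 8 − 7 = 1, and the invariant factors of ∂_1 are all 1, so H_0 = Z.
  H_1: rank ker ∂_1 − rank ∂_2 = (24 − 7) − 15 = 2, and the invariant factors of ∂_2 are all 1, so H_1 = Z^2.
  H_2: rank ker ∂_2 − rank ∂_3 = (16 − 15) − 0 = 1, and there is no ∂_3, so H_2 = Z.

Hence the Betti numbers are b_0 = 1, b_1 = 2, b_2 = 1.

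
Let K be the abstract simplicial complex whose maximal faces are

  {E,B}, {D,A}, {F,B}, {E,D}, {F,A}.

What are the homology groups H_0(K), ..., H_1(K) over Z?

H_0 = Z,  H_1 = Z.

Fix the vertex order A < B < D < E < F and write every simplex with vertices in increasing order. Then dim K = 1 and the simplices of K are:

  0-simplices (5): A, B, D, E, F
  1-simplices (5): AD, AF, BE, BF, DE

giving chain groups C_0 ≅ Z^5, C_1 ≅ Z^5.

The boundary map ∂_1: C_1 → C_0 maps an edge to its endpoints' difference, ∂[p,q] = q − p. For instance
  ∂BE = E − B.
This gives a 5×5 integer matrix of rank 4; reducing to Smith normal form yields diagonal entries (1,1,1,1).

Reading off H_k = ker ∂_k / im ∂_{k+1}:

  H_0: rank C_0 − rank ∂_1 = 5 − 4 = 1, and the invariant factors of ∂_1 are all 1, so H_0 ≅ Z.
  H_1: rank ker ∂_1 − rank ∂_2 = (5 − 4) − 0 = 1, and there is no ∂_2, so H_1 ≅ Z.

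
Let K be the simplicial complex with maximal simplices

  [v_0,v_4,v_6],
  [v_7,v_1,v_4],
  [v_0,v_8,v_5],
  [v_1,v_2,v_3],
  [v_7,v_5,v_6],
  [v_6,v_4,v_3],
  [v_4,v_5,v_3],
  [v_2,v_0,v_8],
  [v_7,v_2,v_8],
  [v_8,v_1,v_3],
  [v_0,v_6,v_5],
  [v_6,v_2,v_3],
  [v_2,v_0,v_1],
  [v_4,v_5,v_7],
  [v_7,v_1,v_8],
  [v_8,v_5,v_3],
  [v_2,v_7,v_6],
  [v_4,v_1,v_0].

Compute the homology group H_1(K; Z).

H_1 ≅ Z ⊕ Z/2.

Order the vertices as v_0 < v_1 < v_2 < v_3 < v_4 < v_5 < v_6 < v_7 < v_8. Listing each simplex with vertices in this order, K has dimension 2 with simplices:

  0-simplices (9): [v_0], [v_1], [v_2], [v_3], [v_4], [v_5], [v_6], [v_7], [v_8]
  1-simplices (27): (27 of them)
  2-simplices (18): (18 of them)

so the chain groups are C_0 ≅ Z^9, C_1 ≅ Z^27, C_2 ≅ Z^18.

The boundary map ∂_1: C_1 → C_0 is given by ∂[p,q] = [q] − [p]. For instance
  ∂[v_0,v_4] = [v_4] − [v_0].
The resulting 9×27 matrix has rank 8, and its Smith normal form has invariant factors (1,1,1,1,1,1,1,1).

Boundary ∂_2: C_2 → C_1 sends each 2-simplex [p,q,r] to [q,r] − [p,r] + [p,q]. For instance
  ∂[v_2,v_7,v_8] = [v_7,v_8] − [v_2,v_8] + [v_2,v_7],
  ∂[v_3,v_5,v_8] = [v_5,v_8] − [v_3,v_8] + [v_3,v_5].
This gives a 27×18 integer matrix of rank 18; reducing to Smith normal form yields diagonal entries (1,1,1,1,1,1,1,1,1,1,1,1,1,1,1,1,1,2).

Now H_k = ker ∂_k / im ∂_{k+1}, so:

  H_1: rank ker ∂_1 − rank ∂_2 = (27 − 8) − 18 = 1, and ∂_2 has invariant factor 2 > 1, so H_1 ≅ Z ⊕ Z/2.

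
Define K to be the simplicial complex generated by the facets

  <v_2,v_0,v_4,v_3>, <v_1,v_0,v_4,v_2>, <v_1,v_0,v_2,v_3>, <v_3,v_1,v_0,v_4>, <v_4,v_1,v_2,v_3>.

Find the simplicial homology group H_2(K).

H_2 ≅ 0.

Take the total order v_0 < v_1 < v_2 < v_3 < v_4 on the vertex set. Then K (dimension 3) consists of the simplices:

  0-simplices (5): [v_0], [v_1], [v_2], [v_3], [v_4]
  1-simplices (10): [v_0,v_1], [v_0,v_2], [v_0,v_3], [v_0,v_4], [v_1,v_2], [v_1,v_3], [v_1,v_4], [v_2,v_3], [v_2,v_4], [v_3,v_4]
  2-simplices (10): [v_0,v_1,v_2], [v_0,v_1,v_3], [v_0,v_1,v_4], [v_0,v_2,v_3], [v_0,v_2,v_4], [v_0,v_3,v_4], [v_1,v_2,v_3], [v_1,v_2,v_4], [v_1,v_3,v_4], [v_2,v_3,v_4]
  3-simplices (5): [v_0,v_1,v_2,v_3], [v_0,v_1,v_2,v_4], [v_0,v_1,v_3,v_4], [v_0,v_2,v_3,v_4], [v_1,v_2,v_3,v_4]

so the chain groups are C_0 ≅ Z^5, C_1 ≅ Z^10, C_2 ≅ Z^10, C_3 ≅ Z^5.

The boundary map ∂_1: C_1 → C_0 sends each edge [p,q] (with p < q) to q − p.
The 5×10 boundary matrix has rank 4 and Smith normal form diag(1,1,1,1).

∂_2: C_2 → C_1 acts by ∂[p,q,r] = [q,r] − [p,r] + [p,q]. For instance
  ∂[v_1,v_3,v_4] = [v_3,v_4] − [v_1,v_4] + [v_1,v_3],
  ∂[v_0,v_1,v_3] = [v_1,v_3] − [v_0,v_3] + [v_0,v_1].
The resulting 10×10 matrix has rank 6, and its Smith normal form has invariant factors (1,1,1,1,1,1).

The boundary map ∂_3: C_3 → C_2 sends each 3-simplex σ to the alternating sum Σ_i (−1)^i (σ with its i-th vertex removed). For instance
  ∂[v_0,v_2,v_3,v_4] = [v_2,v_3,v_4] − [v_0,v_3,v_4] + [v_0,v_2,v_4] − [v_0,v_2,v_3],
  ∂[v_0,v_1,v_3,v_4] = [v_1,v_3,v_4] − [v_0,v_3,v_4] + [v_0,v_1,v_4] − [v_0,v_1,v_3].
This gives a 10×5 integer matrix of rank 4; reducing to Smith normal form yields diagonal entries (1,1,1,1).

Computing H_k = (kernel of ∂_k) / (image of ∂_{k+1}):

  H_2: rank ker ∂_2 − rank ∂_3 = (10 − 6) − 4 = 0, and the invariant factors of ∂_3 are all 1, so H_2 = 0.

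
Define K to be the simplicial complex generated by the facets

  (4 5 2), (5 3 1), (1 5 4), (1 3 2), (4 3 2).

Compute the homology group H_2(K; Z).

We work with the vertex ordering 1 < 2 < 3 < 4 < 5. The simplices of K, each written with vertices in increasing order, are:

  0-simplices (5): [1], [2], [3], [4], [5]
  1-simplices (10): [1,2], [1,3], [1,4], [1,5], [2,3], [2,4], [2,5], [3,4], [3,5], [4,5]
  2-simplices (5): [1,2,3], [1,3,5], [1,4,5], [2,3,4], [2,4,5]

giving chain groups C_0 ≅ Z^5, C_1 ≅ Z^10, C_2 ≅ Z^5.

∂_1: C_1 → C_0 is given by ∂[p,q] = [q] − [p]. For instance
  ∂[1,2] = [2] − [1].
As a 5×10 matrix over Z this has rank 4, with invariant factors (1,1,1,1).

The boundary map ∂_2: C_2 → C_1 sends each 2-simplex [p,q,r] to [q,r] − [p,r] + [p,q]. For instance
  ∂[1,3,5] = [3,5] − [1,5] + [1,3],
  ∂[2,4,5] = [4,5] − [2,5] + [2,4].
The resulting 10×5 matrix has rank 5, and its Smith normal form has invariant factors (1,1,1,1,1).

Reading off H_k = ker ∂_k / im ∂_{k+1}:

  H_2: rank ker ∂_2 − rank ∂_3 = (5 − 5) − 0 = 0, and there is no ∂_3, so H_2 = 0.

H_2 ≅ 0.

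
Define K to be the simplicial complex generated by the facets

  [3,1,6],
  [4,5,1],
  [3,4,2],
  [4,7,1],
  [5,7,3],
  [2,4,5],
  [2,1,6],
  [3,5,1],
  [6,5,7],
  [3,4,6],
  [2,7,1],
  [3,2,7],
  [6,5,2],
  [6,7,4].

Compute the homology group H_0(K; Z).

H_0 = Z.

We work with the vertex ordering 1 < 2 < 3 < 4 < 5 < 6 < 7. The simplices of K, each written with vertices in increasing order, are:

  0-simplices (7): [1], [2], [3], [4], [5], [6], [7]
  1-simplices (21): [1,2], [1,3], [1,4], [1,5], [1,6], [1,7], [2,3], [2,4], [2,5], [2,6], [2,7], [3,4], [3,5], [3,6], [3,7], [4,5], [4,6], [4,7], [5,6], [5,7], [6,7]
  2-simplices (14): [1,2,6], [1,2,7], [1,3,5], [1,3,6], [1,4,5], [1,4,7], [2,3,4], [2,3,7], [2,4,5], [2,5,6], [3,4,6], [3,5,7], [4,6,7], [5,6,7]

Hence C_0 ≅ Z^7, C_1 ≅ Z^21, C_2 ≅ Z^14.

Boundary ∂_1: C_1 → C_0 is given by ∂[p,q] = [q] − [p]. For instance
  ∂[1,3] = [3] − [1].
The 7×21 boundary matrix has rank 6 and Smith normal form diag(1,1,1,1,1,1).

The boundary map ∂_2: C_2 → C_1 maps a triangle to the signed sum of its edges. For instance
  ∂[3,4,6] = [4,6] − [3,6] + [3,4],
  ∂[1,2,7] = [2,7] − [1,7] + [1,2].
The resulting 21×14 matrix has rank 13, and its Smith normal form has invariant factors (1,1,1,1,1,1,1,1,1,1,1,1,1).

Reading off H_k = ker ∂_k / im ∂_{k+1}:

  H_0: rank C_0 − rank ∂_1 = 7 − 6 = 1, and the invariant factors of ∂_1 are all 1, so H_0 = Z.

(K is a triangulation of the torus T^2.)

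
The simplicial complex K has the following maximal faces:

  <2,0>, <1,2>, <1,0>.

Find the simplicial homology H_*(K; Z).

H_0 ≅ Z,  H_1 ≅ Z.

Fix the vertex order 0 < 1 < 2 and write every simplex with vertices in increasing order. Then dim K = 1 and the simplices of K are:

  0-simplices (3): [0], [1], [2]
  1-simplices (3): [0,1], [0,2], [1,2]

so the chain groups are C_0 ≅ Z^3, C_1 ≅ Z^3.

The boundary map ∂_1: C_1 → C_0 maps an edge to its endpoints' difference, ∂[p,q] = q − p.
The 3×3 boundary matrix has rank 2 and Smith normal form diag(1,1).

From H_k ≅ ker(∂_k) / im(∂_{k+1}) we obtain:

  H_0: rank C_0 − rank ∂_1 = 3 − 2 = 1, and the invariant factors of ∂_1 are all 1, so H_0 ≅ Z.
  H_1: rank ker ∂_1 − rank ∂_2 = (3 − 2) − 0 = 1, and there is no ∂_2, so H_1 ≅ Z.

As a check, the Euler characteristic is 3 − 3 = 0, which agrees with 1 − 1 = 0.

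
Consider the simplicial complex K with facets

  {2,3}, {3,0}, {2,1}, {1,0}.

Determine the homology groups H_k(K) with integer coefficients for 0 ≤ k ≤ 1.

H_0 ≅ Z,  H_1 ≅ Z.

Take the total order 0 < 1 < 2 < 3 on the vertex set. Then K (dimension 1) consists of the simplices:

  0-simplices (4): [0], [1], [2], [3]
  1-simplices (4): [0,1], [0,3], [1,2], [2,3]

so the chain groups are C_0 ≅ Z^4, C_1 ≅ Z^4.

Boundary ∂_1: C_1 → C_0 sends each edge [p,q] (with p < q) to q − p. For instance
  ∂[0,1] = [1] − [0].
The resulting 4×4 matrix has rank 3, and its Smith normal form has invariant factors (1,1,1).

Computing H_k = (kernel of ∂_k) / (image of ∂_{k+1}):

  H_0: rank C_0 − rank ∂_1 = 4 − 3 = 1, and the invariant factors of ∂_1 are all 1, so H_0 ≅ Z.
  H_1: rank ker ∂_1 − rank ∂_2 = (4 − 3) − 0 = 1, and there is no ∂_2, so H_1 ≅ Z.

(K is a triangulation of the circle S^1.)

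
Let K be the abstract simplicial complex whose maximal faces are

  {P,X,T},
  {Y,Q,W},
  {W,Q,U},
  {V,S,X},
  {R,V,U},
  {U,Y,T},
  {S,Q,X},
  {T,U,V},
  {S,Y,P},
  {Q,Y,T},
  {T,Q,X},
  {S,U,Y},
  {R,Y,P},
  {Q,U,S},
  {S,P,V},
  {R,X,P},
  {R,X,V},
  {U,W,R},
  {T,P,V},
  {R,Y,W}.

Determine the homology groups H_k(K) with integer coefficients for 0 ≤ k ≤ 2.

Take the total order P < Q < R < S < T < U < V < W < X < Y on the vertex set. Then K (dimension 2) consists of the simplices:

  0-simplices (10): P, Q, R, S, T, U, V, W, X, Y
  1-simplices (30): PR, PS, PT, PV, PX, PY, QS, QT, QU, QW, QX, QY, RU, RV, RW, RX, RY, SU, SV, SX, SY, TU, TV, TX, TY, UV, UW, UY, VX, WY
  2-simplices (20): PRX, PRY, PSV, PSY, PTV, PTX, QSU, QSX, QTX, QTY, QUW, QWY, RUV, RUW, RVX, RWY, SUY, SVX, TUV, TUY

Hence C_0 ≅ Z^10, C_1 ≅ Z^30, C_2 ≅ Z^20.

The boundary map ∂_1: C_1 → C_0 is given by ∂[p,q] = [q] − [p]. For instance
  ∂QU = U − Q.
As a 10×30 matrix over Z this has rank 9, with invariant factors (1,1,1,1,1,1,1,1,1).

∂_2: C_2 → C_1 maps a triangle to the signed sum of its edges. For instance
  ∂RUV = UV − RV + RU,
  ∂PTV = TV − PV + PT.
As a 30×20 matrix over Z this has rank 20, with invariant factors (1,1,1,1,1,1,1,1,1,1,1,1,1,1,1,1,1,1,1,2).

Now H_k = ker ∂_k / im ∂_{k+1}, so:

  H_0: rank C_0 − rank ∂_1 = 10 − 9 = 1, and the invariant factors of ∂_1 are all 1, so H_0 = Z.
  H_1: rank ker ∂_1 − rank ∂_2 = (30 − 9) − 20 = 1, and ∂_2 has invariant factor 2 > 1, so H_1 = Z × Z/2.
  H_2: rank ker ∂_2 − rank ∂_3 = (20 − 20) − 0 = 0, and there is no ∂_3, so H_2 = 0.

As a check, the Euler characteristic is 10 − 30 + 20 = 0, which agrees with 1 − 1 + 0 = 0.

H_0 = Z,  H_1 = Z × Z/2,  H_2 = 0.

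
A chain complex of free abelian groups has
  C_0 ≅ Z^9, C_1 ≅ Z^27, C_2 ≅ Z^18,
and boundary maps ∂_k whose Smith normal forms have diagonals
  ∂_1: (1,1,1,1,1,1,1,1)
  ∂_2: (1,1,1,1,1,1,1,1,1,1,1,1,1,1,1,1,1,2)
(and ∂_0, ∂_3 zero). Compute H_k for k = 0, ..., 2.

H_0: b_0 = 9 − 0 − 8 = 1; torsion from ∂_1 factors > 1: none. So H_0 ≅ Z.
H_1: b_1 = 27 − 8 − 18 = 1; torsion from ∂_2 factors > 1: [2]. So H_1 ≅ Z × Z/2.
H_2: b_2 = 18 − 18 − 0 = 0; torsion from ∂_3 factors > 1: none. So H_2 ≅ 0.

H_0 ≅ Z,  H_1 ≅ Z × Z/2,  H_2 = 0.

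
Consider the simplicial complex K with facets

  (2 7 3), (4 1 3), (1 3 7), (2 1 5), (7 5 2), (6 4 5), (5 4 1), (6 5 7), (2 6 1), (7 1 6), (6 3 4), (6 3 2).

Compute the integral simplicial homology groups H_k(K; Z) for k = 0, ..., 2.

H_0 ≅ Z,  H_1 ≅ Z/2Z,  H_2 = 0.

We work with the vertex ordering 1 < 2 < 3 < 4 < 5 < 6 < 7. The simplices of K, each written with vertices in increasing order, are:

  0-simplices (7): [1], [2], [3], [4], [5], [6], [7]
  1-simplices (18): [1,2], [1,3], [1,4], [1,5], [1,6], [1,7], [2,3], [2,5], [2,6], [2,7], [3,4], [3,6], [3,7], [4,5], [4,6], [5,6], [5,7], [6,7]
  2-simplices (12): [1,2,5], [1,2,6], [1,3,4], [1,3,7], [1,4,5], [1,6,7], [2,3,6], [2,3,7], [2,5,7], [3,4,6], [4,5,6], [5,6,7]

giving chain groups C_0 ≅ Z^7, C_1 ≅ Z^18, C_2 ≅ Z^12.

Boundary ∂_1: C_1 → C_0 maps an edge to its endpoints' difference, ∂[p,q] = q − p.
As a 7×18 matrix over Z this has rank 6, with invariant factors (1,1,1,1,1,1).

Boundary ∂_2: C_2 → C_1 acts by ∂[p,q,r] = [q,r] − [p,r] + [p,q]. For instance
  ∂[1,2,6] = [2,6] − [1,6] + [1,2],
  ∂[2,3,6] = [3,6] − [2,6] + [2,3].
As a 18×12 matrix over Z this has rank 12, with invariant factors (1,1,1,1,1,1,1,1,1,1,1,2).

From H_k ≅ ker(∂_k) / im(∂_{k+1}) we obtain:

  H_0: rank C_0 − rank ∂_1 = 7 − 6 = 1, and the invariant factors of ∂_1 are all 1, so H_0 ≅ Z.
  H_1: rank ker ∂_1 − rank ∂_2 = (18 − 6) − 12 = 0, and ∂_2 has invariant factor 2 > 1, so H_1 ≅ Z/2Z.
  H_2: rank ker ∂_2 − rank ∂_3 = (12 − 12) − 0 = 0, and there is no ∂_3, so H_2 ≅ 0.

(K is a triangulation of the real projective plane RP^2.)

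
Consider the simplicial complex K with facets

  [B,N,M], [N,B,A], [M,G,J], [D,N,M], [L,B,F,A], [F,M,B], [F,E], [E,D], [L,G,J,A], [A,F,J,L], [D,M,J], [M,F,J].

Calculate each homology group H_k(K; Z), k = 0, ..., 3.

H_0 = Z,  H_1 = Z,  H_2 = 0,  H_3 = 0.

Take the total order A < B < D < E < F < G < J < L < M < N on the vertex set. Then K (dimension 3) consists of the simplices:

  0-simplices (10): A, B, D, E, F, G, J, L, M, N
  1-simplices (24): AB, AF, AG, AJ, AL, AN, BF, BL, BM, BN, DE, DJ, DM, DN, EF, FJ, FL, FM, GJ, GL, GM, JL, JM, MN
  2-simplices (17): ABF, ABL, ABN, AFJ, AFL, AGJ, AGL, AJL, BFL, BFM, BMN, DJM, DMN, FJL, FJM, GJL, GJM
  3-simplices (3): ABFL, AFJL, AGJL

so the chain groups are C_0 ≅ Z^10, C_1 ≅ Z^24, C_2 ≅ Z^17, C_3 ≅ Z^3.

∂_1: C_1 → C_0 sends each edge [p,q] (with p < q) to q − p.
This gives a 10×24 integer matrix of rank 9; reducing to Smith normal form yields diagonal entries (1,1,1,1,1,1,1,1,1).

∂_2: C_2 → C_1 sends each 2-simplex [p,q,r] to [q,r] − [p,r] + [p,q]. For instance
  ∂BMN = MN − BN + BM,
  ∂AFJ = FJ − AJ + AF.
The 24×17 boundary matrix has rank 14 and Smith normal form diag(1,1,1,1,1,1,1,1,1,1,1,1,1,1).

The boundary map ∂_3: C_3 → C_2 sends each 3-simplex σ to the alternating sum Σ_i (−1)^i (σ with its i-th vertex removed). For instance
  ∂AFJL = FJL − AJL + AFL − AFJ,
  ∂ABFL = BFL − AFL + ABL − ABF.
This gives a 17×3 integer matrix of rank 3; reducing to Smith normal form yields diagonal entries (1,1,1).

Now H_k = ker ∂_k / im ∂_{k+1}, so:

  H_0: rank C_0 − rank ∂_1 = 10 − 9 = 1, and the invariant factors of ∂_1 are all 1, so H_0 = Z.
  H_1: rank ker ∂_1 − rank ∂_2 = (24 − 9) − 14 = 1, and the invariant factors of ∂_2 are all 1, so H_1 = Z.
  H_2: rank ker ∂_2 − rank ∂_3 = (17 − 14) − 3 = 0, and the invariant factors of ∂_3 are all 1, so H_2 = 0.
  H_3: rank ker ∂_3 − rank ∂_4 = (3 − 3) − 0 = 0, and there is no ∂_4, so H_3 = 0.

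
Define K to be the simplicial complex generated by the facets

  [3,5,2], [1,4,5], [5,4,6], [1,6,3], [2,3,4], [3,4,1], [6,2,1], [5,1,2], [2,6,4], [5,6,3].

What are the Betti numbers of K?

b_0 = 1, b_1 = 0, b_2 = 0.

Take the total order 1 < 2 < 3 < 4 < 5 < 6 on the vertex set. Then K (dimension 2) consists of the simplices:

  0-simplices (6): [1], [2], [3], [4], [5], [6]
  1-simplices (15): [1,2], [1,3], [1,4], [1,5], [1,6], [2,3], [2,4], [2,5], [2,6], [3,4], [3,5], [3,6], [4,5], [4,6], [5,6]
  2-simplices (10): [1,2,5], [1,2,6], [1,3,4], [1,3,6], [1,4,5], [2,3,4], [2,3,5], [2,4,6], [3,5,6], [4,5,6]

Hence C_0 ≅ Z^6, C_1 ≅ Z^15, C_2 ≅ Z^10.

The boundary map ∂_1: C_1 → C_0 maps an edge to its endpoints' difference, ∂[p,q] = q − p.
This gives a 6×15 integer matrix of rank 5; reducing to Smith normal form yields diagonal entries (1,1,1,1,1).

The boundary map ∂_2: C_2 → C_1 acts by ∂[p,q,r] = [q,r] − [p,r] + [p,q]. For instance
  ∂[1,3,4] = [3,4] − [1,4] + [1,3],
  ∂[3,5,6] = [5,6] − [3,6] + [3,5].
The 15×10 boundary matrix has rank 10 and Smith normal form diag(1,1,1,1,1,1,1,1,1,2).

Reading off H_k = ker ∂_k / im ∂_{k+1}:

  H_0: rank C_0 − rank ∂_1 = 6 − 5 = 1, and the invariant factors of ∂_1 are all 1, so H_0 ≅ Z.
  H_1: rank ker ∂_1 − rank ∂_2 = (15 − 5) − 10 = 0, and ∂_2 has invariant factor 2 > 1, so H_1 ≅ Z_2.
  H_2: rank ker ∂_2 − rank ∂_3 = (10 − 10) − 0 = 0, and there is no ∂_3, so H_2 ≅ 0.

As a check, the Euler characteristic is 6 − 15 + 10 = 1, which agrees with 1 − 0 + 0 = 1.
(K is a triangulation of the real projective plane RP^2.)

Hence the Betti numbers are b_0 = 1, b_1 = 0, b_2 = 0.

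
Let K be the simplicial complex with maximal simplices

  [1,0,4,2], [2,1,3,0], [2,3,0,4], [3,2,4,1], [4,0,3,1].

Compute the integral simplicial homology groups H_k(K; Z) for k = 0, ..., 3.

Fix the vertex order 0 < 1 < 2 < 3 < 4 and write every simplex with vertices in increasing order. Then dim K = 3 and the simplices of K are:

  0-simplices (5): [0], [1], [2], [3], [4]
  1-simplices (10): [0,1], [0,2], [0,3], [0,4], [1,2], [1,3], [1,4], [2,3], [2,4], [3,4]
  2-simplices (10): [0,1,2], [0,1,3], [0,1,4], [0,2,3], [0,2,4], [0,3,4], [1,2,3], [1,2,4], [1,3,4], [2,3,4]
  3-simplices (5): [0,1,2,3], [0,1,2,4], [0,1,3,4], [0,2,3,4], [1,2,3,4]

giving chain groups C_0 ≅ Z^5, C_1 ≅ Z^10, C_2 ≅ Z^10, C_3 ≅ Z^5.

The boundary map ∂_1: C_1 → C_0 maps an edge to its endpoints' difference, ∂[p,q] = q − p.
This gives a 5×10 integer matrix of rank 4; reducing to Smith normal form yields diagonal entries (1,1,1,1).

Boundary ∂_2: C_2 → C_1 sends each 2-simplex [p,q,r] to [q,r] − [p,r] + [p,q]. For instance
  ∂[0,2,3] = [2,3] − [0,3] + [0,2],
  ∂[2,3,4] = [3,4] − [2,4] + [2,3].
The resulting 10×10 matrix has rank 6, and its Smith normal form has invariant factors (1,1,1,1,1,1).

The boundary map ∂_3: C_3 → C_2 sends each 3-simplex σ to the alternating sum Σ_i (−1)^i (σ with its i-th vertex removed). For instance
  ∂[0,1,2,4] = [1,2,4] − [0,2,4] + [0,1,4] − [0,1,2],
  ∂[1,2,3,4] = [2,3,4] − [1,3,4] + [1,2,4] − [1,2,3].
The resulting 10×5 matrix has rank 4, and its Smith normal form has invariant factors (1,1,1,1).

Reading off H_k = ker ∂_k / im ∂_{k+1}:

  H_0: rank C_0 − rank ∂_1 = 5 − 4 = 1, and the invariant factors of ∂_1 are all 1, so H_0 = Z.
  H_1: rank ker ∂_1 − rank ∂_2 = (10 − 4) − 6 = 0, and the invariant factors of ∂_2 are all 1, so H_1 = 0.
  H_2: rank ker ∂_2 − rank ∂_3 = (10 − 6) − 4 = 0, and the invariant factors of ∂_3 are all 1, so H_2 = 0.
  H_3: rank ker ∂_3 − rank ∂_4 = (5 − 4) − 0 = 1, and there is no ∂_4, so H_3 = Z.

H_0 = Z,  H_1 = 0,  H_2 = 0,  H_3 = Z.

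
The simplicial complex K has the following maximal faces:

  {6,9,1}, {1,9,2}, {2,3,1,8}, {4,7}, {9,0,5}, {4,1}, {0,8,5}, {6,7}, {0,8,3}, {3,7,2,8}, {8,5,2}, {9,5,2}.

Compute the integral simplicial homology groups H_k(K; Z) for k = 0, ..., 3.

We work with the vertex ordering 0 < 1 < 2 < 3 < 4 < 5 < 6 < 7 < 8 < 9. The simplices of K, each written with vertices in increasing order, are:

  0-simplices (10): [0], [1], [2], [3], [4], [5], [6], [7], [8], [9]
  1-simplices (23): [0,3], [0,5], [0,8], [0,9], [1,2], [1,3], [1,4], [1,6], [1,8], [1,9], [2,3], [2,5], [2,7], [2,8], [2,9], [3,7], [3,8], [4,7], [5,8], [5,9], [6,7], [6,9], [7,8]
  2-simplices (14): [0,3,8], [0,5,8], [0,5,9], [1,2,3], [1,2,8], [1,2,9], [1,3,8], [1,6,9], [2,3,7], [2,3,8], [2,5,8], [2,5,9], [2,7,8], [3,7,8]
  3-simplices (2): [1,2,3,8], [2,3,7,8]

giving chain groups C_0 ≅ Z^10, C_1 ≅ Z^23, C_2 ≅ Z^14, C_3 ≅ Z^2.

∂_1: C_1 → C_0 maps an edge to its endpoints' difference, ∂[p,q] = q − p.
As a 10×23 matrix over Z this has rank 9, with invariant factors (1,1,1,1,1,1,1,1,1).

∂_2: C_2 → C_1 sends each 2-simplex [p,q,r] to [q,r] − [p,r] + [p,q]. For instance
  ∂[1,3,8] = [3,8] − [1,8] + [1,3],
  ∂[1,2,8] = [2,8] − [1,8] + [1,2].
The 23×14 boundary matrix has rank 12 and Smith normal form diag(1,1,1,1,1,1,1,1,1,1,1,1).

Boundary ∂_3: C_3 → C_2 sends each 3-simplex σ to the alternating sum Σ_i (−1)^i (σ with its i-th vertex removed). For instance
  ∂[1,2,3,8] = [2,3,8] − [1,3,8] + [1,2,8] − [1,2,3],
  ∂[2,3,7,8] = [3,7,8] − [2,7,8] + [2,3,8] − [2,3,7].
The 14×2 boundary matrix has rank 2 and Smith normal form diag(1,1).

Reading off H_k = ker ∂_k / im ∂_{k+1}:

  H_0: rank C_0 − rank ∂_1 = 10 − 9 = 1, and the invariant factors of ∂_1 are all 1, so H_0 = Z.
  H_1: rank ker ∂_1 − rank ∂_2 = (23 − 9) − 12 = 2, and the invariant factors of ∂_2 are all 1, so H_1 = Z^2.
  H_2: rank ker ∂_2 − rank ∂_3 = (14 − 12) − 2 = 0, and the invariant factors of ∂_3 are all 1, so H_2 = 0.
  H_3: rank ker ∂_3 − rank ∂_4 = (2 − 2) − 0 = 0, and there is no ∂_4, so H_3 = 0.

As a check, the Euler characteristic is 10 − 23 + 14 − 2 = -1, which agrees with 1 − 2 + 0 − 0 = -1.

H_0 = Z,  H_1 = Z^2,  H_2 = 0,  H_3 = 0.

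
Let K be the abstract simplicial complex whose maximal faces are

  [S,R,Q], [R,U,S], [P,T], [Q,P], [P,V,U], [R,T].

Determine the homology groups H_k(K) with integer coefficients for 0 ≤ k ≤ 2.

H_0 = Z,  H_1 = Z^2,  H_2 = 0.

Take the total order P < Q < R < S < T < U < V on the vertex set. Then K (dimension 2) consists of the simplices:

  0-simplices (7): P, Q, R, S, T, U, V
  1-simplices (11): PQ, PT, PU, PV, QR, QS, RS, RT, RU, SU, UV
  2-simplices (3): PUV, QRS, RSU

so the chain groups are C_0 ≅ Z^7, C_1 ≅ Z^11, C_2 ≅ Z^3.

∂_1: C_1 → C_0 sends each edge [p,q] (with p < q) to q − p. For instance
  ∂QR = R − Q.
The 7×11 boundary matrix has rank 6 and Smith normal form diag(1,1,1,1,1,1).

The boundary map ∂_2: C_2 → C_1 acts by ∂[p,q,r] = [q,r] − [p,r] + [p,q]. For instance
  ∂QRS = RS − QS + QR,
  ∂PUV = UV − PV + PU.
This gives a 11×3 integer matrix of rank 3; reducing to Smith normal form yields diagonal entries (1,1,1).

Computing H_k = (kernel of ∂_k) / (image of ∂_{k+1}):

  H_0: rank C_0 − rank ∂_1 = 7 − 6 = 1, and the invariant factors of ∂_1 are all 1, so H_0 ≅ Z.
  H_1: rank ker ∂_1 − rank ∂_2 = (11 − 6) − 3 = 2, and the invariant factors of ∂_2 are all 1, so H_1 ≅ Z^2.
  H_2: rank ker ∂_2 − rank ∂_3 = (3 − 3) − 0 = 0, and there is no ∂_3, so H_2 ≅ 0.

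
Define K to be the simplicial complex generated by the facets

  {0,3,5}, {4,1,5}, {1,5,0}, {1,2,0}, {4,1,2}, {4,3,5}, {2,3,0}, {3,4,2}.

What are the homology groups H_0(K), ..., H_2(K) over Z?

K has 6 vertices, 12 edges, 8 triangles.
rank ∂_0 = 0, rank ∂_1 = 5 ⇒ b_0 = 6 − 0 − 5 = 1; all invariant factors of ∂_1 are 1 so no torsion. So H_0 = Z.
rank ∂_1 = 5, rank ∂_2 = 7 ⇒ b_1 = 12 − 5 − 7 = 0; all invariant factors of ∂_2 are 1 so no torsion. So H_1 = 0.
rank ∂_2 = 7, rank ∂_3 = 0 ⇒ b_2 = 8 − 7 − 0 = 1. So H_2 = Z.

H_0 ≅ Z,  H_1 = 0,  H_2 ≅ Z.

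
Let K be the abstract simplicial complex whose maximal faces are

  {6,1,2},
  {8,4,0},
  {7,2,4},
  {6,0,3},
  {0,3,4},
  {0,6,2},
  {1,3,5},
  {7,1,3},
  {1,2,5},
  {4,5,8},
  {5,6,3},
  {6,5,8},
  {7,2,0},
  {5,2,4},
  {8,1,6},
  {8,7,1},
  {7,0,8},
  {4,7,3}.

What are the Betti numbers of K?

Fix the vertex order 0 < 1 < 2 < 3 < 4 < 5 < 6 < 7 < 8 and write every simplex with vertices in increasing order. Then dim K = 2 and the simplices of K are:

  0-simplices (9): [0], [1], [2], [3], [4], [5], [6], [7], [8]
  1-simplices (27): (27 of them)
  2-simplices (18): [0,2,6], [0,2,7], [0,3,4], [0,3,6], [0,4,8], [0,7,8], [1,2,5], [1,2,6], [1,3,5], [1,3,7], [1,6,8], [1,7,8], [2,4,5], [2,4,7], [3,4,7], [3,5,6], [4,5,8], [5,6,8]

Hence C_0 ≅ Z^9, C_1 ≅ Z^27, C_2 ≅ Z^18.

The boundary map ∂_1: C_1 → C_0 maps an edge to its endpoints' difference, ∂[p,q] = q − p.
As a 9×27 matrix over Z this has rank 8, with invariant factors (1,1,1,1,1,1,1,1).

∂_2: C_2 → C_1 acts by ∂[p,q,r] = [q,r] − [p,r] + [p,q]. For instance
  ∂[3,5,6] = [5,6] − [3,6] + [3,5],
  ∂[3,4,7] = [4,7] − [3,7] + [3,4].
As a 27×18 matrix over Z this has rank 18, with invariant factors (1,1,1,1,1,1,1,1,1,1,1,1,1,1,1,1,1,2).

Now H_k = ker ∂_k / im ∂_{k+1}, so:

  H_0: rank C_0 − rank ∂_1 = 9 − 8 = 1, and the invariant factors of ∂_1 are all 1, so H_0 = Z.
  H_1: rank ker ∂_1 − rank ∂_2 = (27 − 8) − 18 = 1, and ∂_2 has invariant factor 2 > 1, so H_1 = Z ⊕ Z/2Z.
  H_2: rank ker ∂_2 − rank ∂_3 = (18 − 18) − 0 = 0, and there is no ∂_3, so H_2 = 0.

Hence the Betti numbers are b_0 = 1, b_1 = 1, b_2 = 0.

b_0 = 1, b_1 = 1, b_2 = 0.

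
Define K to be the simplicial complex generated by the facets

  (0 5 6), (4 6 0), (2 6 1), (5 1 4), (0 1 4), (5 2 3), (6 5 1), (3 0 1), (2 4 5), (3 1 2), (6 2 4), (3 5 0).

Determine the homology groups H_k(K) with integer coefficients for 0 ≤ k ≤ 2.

Order the vertices as 0 < 1 < 2 < 3 < 4 < 5 < 6. Listing each simplex with vertices in this order, K has dimension 2 with simplices:

  0-simplices (7): [0], [1], [2], [3], [4], [5], [6]
  1-simplices (18): [0,1], [0,3], [0,4], [0,5], [0,6], [1,2], [1,3], [1,4], [1,5], [1,6], [2,3], [2,4], [2,5], [2,6], [3,5], [4,5], [4,6], [5,6]
  2-simplices (12): [0,1,3], [0,1,4], [0,3,5], [0,4,6], [0,5,6], [1,2,3], [1,2,6], [1,4,5], [1,5,6], [2,3,5], [2,4,5], [2,4,6]

so the chain groups are C_0 ≅ Z^7, C_1 ≅ Z^18, C_2 ≅ Z^12.

The boundary map ∂_1: C_1 → C_0 maps an edge to its endpoints' difference, ∂[p,q] = q − p. For instance
  ∂[1,2] = [2] − [1].
The 7×18 boundary matrix has rank 6 and Smith normal form diag(1,1,1,1,1,1).

Boundary ∂_2: C_2 → C_1 sends each 2-simplex [p,q,r] to [q,r] − [p,r] + [p,q]. For instance
  ∂[0,5,6] = [5,6] − [0,6] + [0,5],
  ∂[2,3,5] = [3,5] − [2,5] + [2,3].
The resulting 18×12 matrix has rank 12, and its Smith normal form has invariant factors (1,1,1,1,1,1,1,1,1,1,1,2).

Computing H_k = (kernel of ∂_k) / (image of ∂_{k+1}):

  H_0: rank C_0 − rank ∂_1 = 7 − 6 = 1, and the invariant factors of ∂_1 are all 1, so H_0 ≅ Z.
  H_1: rank ker ∂_1 − rank ∂_2 = (18 − 6) − 12 = 0, and ∂_2 has invariant factor 2 > 1, so H_1 ≅ Z/2.
  H_2: rank ker ∂_2 − rank ∂_3 = (12 − 12) − 0 = 0, and there is no ∂_3, so H_2 ≅ 0.

(K is a triangulation of the real projective plane RP^2.)

H_0 ≅ Z,  H_1 ≅ Z/2,  H_2 = 0.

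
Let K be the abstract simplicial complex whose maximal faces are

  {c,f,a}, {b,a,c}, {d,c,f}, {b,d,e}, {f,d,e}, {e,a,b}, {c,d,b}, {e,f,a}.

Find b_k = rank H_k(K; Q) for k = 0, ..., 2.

K has 6 vertices, 12 edges, 8 triangles.
rank ∂_0 = 0, rank ∂_1 = 5 ⇒ b_0 = 6 − 0 − 5 = 1; all invariant factors of ∂_1 are 1 so no torsion. So H_0 ≅ Z.
rank ∂_1 = 5, rank ∂_2 = 7 ⇒ b_1 = 12 − 5 − 7 = 0; all invariant factors of ∂_2 are 1 so no torsion. So H_1 ≅ 0.
rank ∂_2 = 7, rank ∂_3 = 0 ⇒ b_2 = 8 − 7 − 0 = 1. So H_2 ≅ Z.

b_0 = 1, b_1 = 0, b_2 = 1.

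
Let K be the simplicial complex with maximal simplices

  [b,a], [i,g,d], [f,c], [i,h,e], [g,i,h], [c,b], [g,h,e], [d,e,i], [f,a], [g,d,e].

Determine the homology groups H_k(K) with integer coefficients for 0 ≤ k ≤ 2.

Order the vertices as a < b < c < d < e < f < g < h < i. Listing each simplex with vertices in this order, K has dimension 2 with simplices:

  0-simplices (9): a, b, c, d, e, f, g, h, i
  1-simplices (13): ab, af, bc, cf, de, dg, di, eg, eh, ei, gh, gi, hi
  2-simplices (6): deg, dei, dgi, egh, ehi, ghi

so the chain groups are C_0 ≅ Z^9, C_1 ≅ Z^13, C_2 ≅ Z^6.

The boundary map ∂_1: C_1 → C_0 sends each edge [p,q] (with p < q) to q − p.
This gives a 9×13 integer matrix of rank 7; reducing to Smith normal form yields diagonal entries (1,1,1,1,1,1,1).

Boundary ∂_2: C_2 → C_1 acts by ∂[p,q,r] = [q,r] − [p,r] + [p,q]. For instance
  ∂ehi = hi − ei + eh,
  ∂deg = eg − dg + de.
As a 13×6 matrix over Z this has rank 5, with invariant factors (1,1,1,1,1).

Computing H_k = (kernel of ∂_k) / (image of ∂_{k+1}):

  H_0: rank C_0 − rank ∂_1 = 9 − 7 = 2, and the invariant factors of ∂_1 are all 1, so H_0 = Z^2.
  H_1: rank ker ∂_1 − rank ∂_2 = (13 − 7) − 5 = 1, and the invariant factors of ∂_2 are all 1, so H_1 = Z.
  H_2: rank ker ∂_2 − rank ∂_3 = (6 − 5) − 0 = 1, and there is no ∂_3, so H_2 = Z.

As a check, the Euler characteristic is 9 − 13 + 6 = 2, which agrees with 2 − 1 + 1 = 2.
(K is a triangulation of the disjoint union of the circle S^1 and the 2-sphere S^2.)

H_0 = Z^2,  H_1 = Z,  H_2 = Z.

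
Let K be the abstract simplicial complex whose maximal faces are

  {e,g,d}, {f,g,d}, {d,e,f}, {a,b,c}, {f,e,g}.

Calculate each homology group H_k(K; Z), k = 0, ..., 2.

H_0 = Z^2,  H_1 = 0,  H_2 = Z.

Take the total order a < b < c < d < e < f < g on the vertex set. Then K (dimension 2) consists of the simplices:

  0-simplices (7): a, b, c, d, e, f, g
  1-simplices (9): ab, ac, bc, de, df, dg, ef, eg, fg
  2-simplices (5): abc, def, deg, dfg, efg

Hence C_0 ≅ Z^7, C_1 ≅ Z^9, C_2 ≅ Z^5.

The boundary map ∂_1: C_1 → C_0 is given by ∂[p,q] = [q] − [p].
As a 7×9 matrix over Z this has rank 5, with invariant factors (1,1,1,1,1).

Boundary ∂_2: C_2 → C_1 acts by ∂[p,q,r] = [q,r] − [p,r] + [p,q]. For instance
  ∂abc = bc − ac + ab,
  ∂def = ef − df + de.
As a 9×5 matrix over Z this has rank 4, with invariant factors (1,1,1,1).

Now H_k = ker ∂_k / im ∂_{k+1}, so:

  H_0: rank C_0 − rank ∂_1 = 7 − 5 = 2, and the invariant factors of ∂_1 are all 1, so H_0 ≅ Z^2.
  H_1: rank ker ∂_1 − rank ∂_2 = (9 − 5) − 4 = 0, and the invariant factors of ∂_2 are all 1, so H_1 ≅ 0.
  H_2: rank ker ∂_2 − rank ∂_3 = (5 − 4) − 0 = 1, and there is no ∂_3, so H_2 ≅ Z.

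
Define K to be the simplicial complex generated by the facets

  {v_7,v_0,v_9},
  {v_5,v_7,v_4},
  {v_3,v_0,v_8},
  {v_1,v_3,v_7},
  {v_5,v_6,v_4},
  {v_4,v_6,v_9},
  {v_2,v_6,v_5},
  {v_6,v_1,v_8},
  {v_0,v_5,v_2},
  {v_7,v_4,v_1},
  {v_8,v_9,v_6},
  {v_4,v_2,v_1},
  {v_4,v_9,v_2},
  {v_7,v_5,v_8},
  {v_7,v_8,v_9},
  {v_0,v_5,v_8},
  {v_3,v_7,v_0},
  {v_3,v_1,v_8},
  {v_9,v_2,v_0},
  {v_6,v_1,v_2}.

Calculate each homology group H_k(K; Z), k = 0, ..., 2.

H_0 ≅ Z,  H_1 ≅ Z ⊕ Z/2,  H_2 = 0.

Fix the vertex order v_0 < v_1 < v_2 < v_3 < v_4 < v_5 < v_6 < v_7 < v_8 < v_9 and write every simplex with vertices in increasing order. Then dim K = 2 and the simplices of K are:

  0-simplices (10): [v_0], [v_1], [v_2], [v_3], [v_4], [v_5], [v_6], [v_7], [v_8], [v_9]
  1-simplices (30): (30 of them)
  2-simplices (20): (20 of them)

so the chain groups are C_0 ≅ Z^10, C_1 ≅ Z^30, C_2 ≅ Z^20.

∂_1: C_1 → C_0 sends each edge [p,q] (with p < q) to q − p.
The resulting 10×30 matrix has rank 9, and its Smith normal form has invariant factors (1,1,1,1,1,1,1,1,1).

The boundary map ∂_2: C_2 → C_1 maps a triangle to the signed sum of its edges. For instance
  ∂[v_1,v_3,v_7] = [v_3,v_7] − [v_1,v_7] + [v_1,v_3],
  ∂[v_0,v_3,v_7] = [v_3,v_7] − [v_0,v_7] + [v_0,v_3].
The 30×20 boundary matrix has rank 20 and Smith normal form diag(1,1,1,1,1,1,1,1,1,1,1,1,1,1,1,1,1,1,1,2).

Reading off H_k = ker ∂_k / im ∂_{k+1}:

  H_0: rank C_0 − rank ∂_1 = 10 − 9 = 1, and the invariant factors of ∂_1 are all 1, so H_0 = Z.
  H_1: rank ker ∂_1 − rank ∂_2 = (30 − 9) − 20 = 1, and ∂_2 has invariant factor 2 > 1, so H_1 = Z ⊕ Z/2.
  H_2: rank ker ∂_2 − rank ∂_3 = (20 − 20) − 0 = 0, and there is no ∂_3, so H_2 = 0.

As a check, the Euler characteristic is 10 − 30 + 20 = 0, which agrees with 1 − 1 + 0 = 0.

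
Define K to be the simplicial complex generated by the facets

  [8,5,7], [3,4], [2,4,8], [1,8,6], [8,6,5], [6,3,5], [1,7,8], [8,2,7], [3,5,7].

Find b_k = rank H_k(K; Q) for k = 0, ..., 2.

b_0 = 1, b_1 = 1, b_2 = 0.

Order the vertices as 1 < 2 < 3 < 4 < 5 < 6 < 7 < 8. Listing each simplex with vertices in this order, K has dimension 2 with simplices:

  0-simplices (8): [1], [2], [3], [4], [5], [6], [7], [8]
  1-simplices (16): [1,6], [1,7], [1,8], [2,4], [2,7], [2,8], [3,4], [3,5], [3,6], [3,7], [4,8], [5,6], [5,7], [5,8], [6,8], [7,8]
  2-simplices (8): [1,6,8], [1,7,8], [2,4,8], [2,7,8], [3,5,6], [3,5,7], [5,6,8], [5,7,8]

giving chain groups C_0 ≅ Z^8, C_1 ≅ Z^16, C_2 ≅ Z^8.

The boundary map ∂_1: C_1 → C_0 sends each edge [p,q] (with p < q) to q − p. For instance
  ∂[3,7] = [7] − [3].
The 8×16 boundary matrix has rank 7 and Smith normal form diag(1,1,1,1,1,1,1).

∂_2: C_2 → C_1 sends each 2-simplex [p,q,r] to [q,r] − [p,r] + [p,q]. For instance
  ∂[3,5,6] = [5,6] − [3,6] + [3,5],
  ∂[2,7,8] = [7,8] − [2,8] + [2,7].
The 16×8 boundary matrix has rank 8 and Smith normal form diag(1,1,1,1,1,1,1,1).

From H_k ≅ ker(∂_k) / im(∂_{k+1}) we obtain:

  H_0: rank C_0 − rank ∂_1 = 8 − 7 = 1, and the invariant factors of ∂_1 are all 1, so H_0 = Z.
  H_1: rank ker ∂_1 − rank ∂_2 = (16 − 7) − 8 = 1, and the invariant factors of ∂_2 are all 1, so H_1 = Z.
  H_2: rank ker ∂_2 − rank ∂_3 = (8 − 8) − 0 = 0, and there is no ∂_3, so H_2 = 0.

Hence the Betti numbers are b_0 = 1, b_1 = 1, b_2 = 0.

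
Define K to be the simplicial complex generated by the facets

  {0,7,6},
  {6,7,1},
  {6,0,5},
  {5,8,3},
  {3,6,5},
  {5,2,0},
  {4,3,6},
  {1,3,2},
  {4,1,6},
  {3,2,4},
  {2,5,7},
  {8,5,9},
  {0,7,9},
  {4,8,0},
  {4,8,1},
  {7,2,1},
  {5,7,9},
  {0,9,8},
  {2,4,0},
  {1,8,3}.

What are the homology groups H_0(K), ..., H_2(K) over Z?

Take the total order 0 < 1 < 2 < 3 < 4 < 5 < 6 < 7 < 8 < 9 on the vertex set. Then K (dimension 2) consists of the simplices:

  0-simplices (10): [0], [1], [2], [3], [4], [5], [6], [7], [8], [9]
  1-simplices (30): (30 of them)
  2-simplices (20): (20 of them)

giving chain groups C_0 ≅ Z^10, C_1 ≅ Z^30, C_2 ≅ Z^20.

∂_1: C_1 → C_0 maps an edge to its endpoints' difference, ∂[p,q] = q − p. For instance
  ∂[1,7] = [7] − [1].
This gives a 10×30 integer matrix of rank 9; reducing to Smith normal form yields diagonal entries (1,1,1,1,1,1,1,1,1).

∂_2: C_2 → C_1 maps a triangle to the signed sum of its edges. For instance
  ∂[3,4,6] = [4,6] − [3,6] + [3,4],
  ∂[0,2,5] = [2,5] − [0,5] + [0,2].
This gives a 30×20 integer matrix of rank 20; reducing to Smith normal form yields diagonal entries (1,1,1,1,1,1,1,1,1,1,1,1,1,1,1,1,1,1,1,2).

Computing H_k = (kernel of ∂_k) / (image of ∂_{k+1}):

  H_0: rank C_0 − rank ∂_1 = 10 − 9 = 1, and the invariant factors of ∂_1 are all 1, so H_0 ≅ Z.
  H_1: rank ker ∂_1 − rank ∂_2 = (30 − 9) − 20 = 1, and ∂_2 has invariant factor 2 > 1, so H_1 ≅ Z ⊕ Z/2.
  H_2: rank ker ∂_2 − rank ∂_3 = (20 − 20) − 0 = 0, and there is no ∂_3, so H_2 ≅ 0.

H_0 ≅ Z,  H_1 ≅ Z ⊕ Z/2,  H_2 = 0.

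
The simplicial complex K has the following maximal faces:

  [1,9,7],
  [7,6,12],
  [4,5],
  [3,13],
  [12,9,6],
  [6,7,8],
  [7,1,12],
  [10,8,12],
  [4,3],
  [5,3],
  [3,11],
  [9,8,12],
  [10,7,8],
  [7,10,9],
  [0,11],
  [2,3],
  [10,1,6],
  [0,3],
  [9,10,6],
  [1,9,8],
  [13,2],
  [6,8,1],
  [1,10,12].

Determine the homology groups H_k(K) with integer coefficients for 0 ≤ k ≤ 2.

H_0 ≅ Z^2,  H_1 ≅ Z^5,  H_2 ≅ Z.

Fix the vertex order 0 < 1 < 2 < 3 < 4 < 5 < 6 < 7 < 8 < 9 < 10 < 11 < 12 < 13 and write every simplex with vertices in increasing order. Then dim K = 2 and the simplices of K are:

  0-simplices (14): [0], [1], [2], [3], [4], [5], [6], [7], [8], [9], [10], [11], [12], [13]
  1-simplices (30): (30 of them)
  2-simplices (14): [1,6,8], [1,6,10], [1,7,9], [1,7,12], [1,8,9], [1,10,12], [6,7,8], [6,7,12], [6,9,10], [6,9,12], [7,8,10], [7,9,10], [8,9,12], [8,10,12]

Hence C_0 ≅ Z^14, C_1 ≅ Z^30, C_2 ≅ Z^14.

∂_1: C_1 → C_0 is given by ∂[p,q] = [q] − [p].
The 14×30 boundary matrix has rank 12 and Smith normal form diag(1,1,1,1,1,1,1,1,1,1,1,1).

The boundary map ∂_2: C_2 → C_1 sends each 2-simplex [p,q,r] to [q,r] − [p,r] + [p,q]. For instance
  ∂[7,8,10] = [8,10] − [7,10] + [7,8],
  ∂[1,7,12] = [7,12] − [1,12] + [1,7].
The 30×14 boundary matrix has rank 13 and Smith normal form diag(1,1,1,1,1,1,1,1,1,1,1,1,1).

Computing H_k = (kernel of ∂_k) / (image of ∂_{k+1}):

  H_0: rank C_0 − rank ∂_1 = 14 − 12 = 2, and the invariant factors of ∂_1 are all 1, so H_0 = Z^2.
  H_1: rank ker ∂_1 − rank ∂_2 = (30 − 12) − 13 = 5, and the invariant factors of ∂_2 are all 1, so H_1 = Z^5.
  H_2: rank ker ∂_2 − rank ∂_3 = (14 − 13) − 0 = 1, and there is no ∂_3, so H_2 = Z.

(K is a triangulation of the disjoint union of a wedge of 3 circles and the torus T^2.)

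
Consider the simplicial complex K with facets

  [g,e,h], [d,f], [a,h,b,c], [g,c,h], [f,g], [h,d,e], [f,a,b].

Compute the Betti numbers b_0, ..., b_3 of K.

b_0 = 1, b_1 = 2, b_2 = 0, b_3 = 0.

We work with the vertex ordering a < b < c < d < e < f < g < h. The simplices of K, each written with vertices in increasing order, are:

  0-simplices (8): a, b, c, d, e, f, g, h
  1-simplices (16): ab, ac, af, ah, bc, bf, bh, cg, ch, de, df, dh, eg, eh, fg, gh
  2-simplices (8): abc, abf, abh, ach, bch, cgh, deh, egh
  3-simplices (1): abch

Hence C_0 ≅ Z^8, C_1 ≅ Z^16, C_2 ≅ Z^8, C_3 ≅ Z^1.

∂_1: C_1 → C_0 sends each edge [p,q] (with p < q) to q − p.
The resulting 8×16 matrix has rank 7, and its Smith normal form has invariant factors (1,1,1,1,1,1,1).

Boundary ∂_2: C_2 → C_1 sends each 2-simplex [p,q,r] to [q,r] − [p,r] + [p,q]. For instance
  ∂abh = bh − ah + ab,
  ∂cgh = gh − ch + cg.
As a 16×8 matrix over Z this has rank 7, with invariant factors (1,1,1,1,1,1,1).

Boundary ∂_3: C_3 → C_2 sends each 3-simplex σ to the alternating sum Σ_i (−1)^i (σ with its i-th vertex removed). For instance
  ∂abch = bch − ach + abh − abc.
The 8×1 boundary matrix has rank 1 and Smith normal form diag(1).

Reading off H_k = ker ∂_k / im ∂_{k+1}:

  H_0: rank C_0 − rank ∂_1 = 8 − 7 = 1, and the invariant factors of ∂_1 are all 1, so H_0 = Z.
  H_1: rank ker ∂_1 − rank ∂_2 = (16 − 7) − 7 = 2, and the invariant factors of ∂_2 are all 1, so H_1 = Z^2.
  H_2: rank ker ∂_2 − rank ∂_3 = (8 − 7) − 1 = 0, and the invariant factors of ∂_3 are all 1, so H_2 = 0.
  H_3: rank ker ∂_3 − rank ∂_4 = (1 − 1) − 0 = 0, and there is no ∂_4, so H_3 = 0.

Hence the Betti numbers are b_0 = 1, b_1 = 2, b_2 = 0, b_3 = 0.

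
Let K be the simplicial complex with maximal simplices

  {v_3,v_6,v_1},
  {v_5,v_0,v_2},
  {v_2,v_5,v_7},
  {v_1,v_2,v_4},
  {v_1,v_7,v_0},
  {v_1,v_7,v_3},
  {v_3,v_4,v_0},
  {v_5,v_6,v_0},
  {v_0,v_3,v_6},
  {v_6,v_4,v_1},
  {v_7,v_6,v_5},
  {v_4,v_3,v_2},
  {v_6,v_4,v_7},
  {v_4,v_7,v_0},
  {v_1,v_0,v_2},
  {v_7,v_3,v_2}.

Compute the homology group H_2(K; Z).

Order the vertices as v_0 < v_1 < v_2 < v_3 < v_4 < v_5 < v_6 < v_7. Listing each simplex with vertices in this order, K has dimension 2 with simplices:

  0-simplices (8): [v_0], [v_1], [v_2], [v_3], [v_4], [v_5], [v_6], [v_7]
  1-simplices (24): (24 of them)
  2-simplices (16): (16 of them)

so the chain groups are C_0 ≅ Z^8, C_1 ≅ Z^24, C_2 ≅ Z^16.

The boundary map ∂_1: C_1 → C_0 maps an edge to its endpoints' difference, ∂[p,q] = q − p.
The 8×24 boundary matrix has rank 7 and Smith normal form diag(1,1,1,1,1,1,1).

The boundary map ∂_2: C_2 → C_1 acts by ∂[p,q,r] = [q,r] − [p,r] + [p,q]. For instance
  ∂[v_0,v_2,v_5] = [v_2,v_5] − [v_0,v_5] + [v_0,v_2],
  ∂[v_0,v_3,v_4] = [v_3,v_4] − [v_0,v_4] + [v_0,v_3].
This gives a 24×16 integer matrix of rank 15; reducing to Smith normal form yields diagonal entries (1,1,1,1,1,1,1,1,1,1,1,1,1,1,1).

Reading off H_k = ker ∂_k / im ∂_{k+1}:

  H_2: rank ker ∂_2 − rank ∂_3 = (16 − 15) − 0 = 1, and there is no ∂_3, so H_2 ≅ Z.

H_2 = Z.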